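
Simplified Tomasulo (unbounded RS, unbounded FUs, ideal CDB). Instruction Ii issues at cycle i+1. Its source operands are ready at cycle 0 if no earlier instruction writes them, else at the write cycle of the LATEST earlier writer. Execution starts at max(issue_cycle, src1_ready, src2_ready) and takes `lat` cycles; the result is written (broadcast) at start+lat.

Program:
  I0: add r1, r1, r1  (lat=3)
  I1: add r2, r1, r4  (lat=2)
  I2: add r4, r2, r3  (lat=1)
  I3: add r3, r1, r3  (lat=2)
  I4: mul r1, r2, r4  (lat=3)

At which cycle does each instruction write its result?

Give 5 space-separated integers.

Answer: 4 6 7 6 10

Derivation:
I0 add r1: issue@1 deps=(None,None) exec_start@1 write@4
I1 add r2: issue@2 deps=(0,None) exec_start@4 write@6
I2 add r4: issue@3 deps=(1,None) exec_start@6 write@7
I3 add r3: issue@4 deps=(0,None) exec_start@4 write@6
I4 mul r1: issue@5 deps=(1,2) exec_start@7 write@10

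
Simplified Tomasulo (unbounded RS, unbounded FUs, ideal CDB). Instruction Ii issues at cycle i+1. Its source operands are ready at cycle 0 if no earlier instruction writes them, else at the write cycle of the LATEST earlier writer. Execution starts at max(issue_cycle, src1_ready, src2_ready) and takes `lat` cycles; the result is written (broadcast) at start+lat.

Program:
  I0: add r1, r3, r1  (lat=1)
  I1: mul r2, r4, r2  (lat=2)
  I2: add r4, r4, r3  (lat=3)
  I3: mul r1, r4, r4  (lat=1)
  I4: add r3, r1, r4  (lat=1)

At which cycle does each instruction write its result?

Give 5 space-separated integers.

I0 add r1: issue@1 deps=(None,None) exec_start@1 write@2
I1 mul r2: issue@2 deps=(None,None) exec_start@2 write@4
I2 add r4: issue@3 deps=(None,None) exec_start@3 write@6
I3 mul r1: issue@4 deps=(2,2) exec_start@6 write@7
I4 add r3: issue@5 deps=(3,2) exec_start@7 write@8

Answer: 2 4 6 7 8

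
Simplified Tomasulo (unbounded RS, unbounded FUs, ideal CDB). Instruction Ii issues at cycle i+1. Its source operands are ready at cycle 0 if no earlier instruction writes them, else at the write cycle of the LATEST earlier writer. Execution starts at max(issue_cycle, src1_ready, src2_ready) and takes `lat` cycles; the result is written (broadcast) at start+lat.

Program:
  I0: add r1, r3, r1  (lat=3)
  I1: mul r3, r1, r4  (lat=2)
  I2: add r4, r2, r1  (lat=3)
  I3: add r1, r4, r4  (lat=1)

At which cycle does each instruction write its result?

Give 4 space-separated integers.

Answer: 4 6 7 8

Derivation:
I0 add r1: issue@1 deps=(None,None) exec_start@1 write@4
I1 mul r3: issue@2 deps=(0,None) exec_start@4 write@6
I2 add r4: issue@3 deps=(None,0) exec_start@4 write@7
I3 add r1: issue@4 deps=(2,2) exec_start@7 write@8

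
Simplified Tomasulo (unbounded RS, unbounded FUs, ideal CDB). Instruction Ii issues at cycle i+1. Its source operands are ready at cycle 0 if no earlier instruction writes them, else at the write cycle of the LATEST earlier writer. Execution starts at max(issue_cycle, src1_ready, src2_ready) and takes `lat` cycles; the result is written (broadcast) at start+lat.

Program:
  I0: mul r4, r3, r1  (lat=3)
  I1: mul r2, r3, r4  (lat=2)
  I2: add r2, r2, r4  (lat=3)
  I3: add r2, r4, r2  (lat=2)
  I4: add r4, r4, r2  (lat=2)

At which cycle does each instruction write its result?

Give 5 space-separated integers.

Answer: 4 6 9 11 13

Derivation:
I0 mul r4: issue@1 deps=(None,None) exec_start@1 write@4
I1 mul r2: issue@2 deps=(None,0) exec_start@4 write@6
I2 add r2: issue@3 deps=(1,0) exec_start@6 write@9
I3 add r2: issue@4 deps=(0,2) exec_start@9 write@11
I4 add r4: issue@5 deps=(0,3) exec_start@11 write@13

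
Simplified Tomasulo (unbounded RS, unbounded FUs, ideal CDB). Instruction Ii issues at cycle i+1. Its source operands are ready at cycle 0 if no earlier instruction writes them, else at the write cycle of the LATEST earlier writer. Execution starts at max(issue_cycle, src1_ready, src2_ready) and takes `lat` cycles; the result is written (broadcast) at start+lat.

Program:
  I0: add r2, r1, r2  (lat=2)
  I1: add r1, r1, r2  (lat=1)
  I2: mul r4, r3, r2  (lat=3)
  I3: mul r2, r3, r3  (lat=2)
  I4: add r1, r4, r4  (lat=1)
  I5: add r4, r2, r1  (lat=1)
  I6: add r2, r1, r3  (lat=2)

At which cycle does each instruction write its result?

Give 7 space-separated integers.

I0 add r2: issue@1 deps=(None,None) exec_start@1 write@3
I1 add r1: issue@2 deps=(None,0) exec_start@3 write@4
I2 mul r4: issue@3 deps=(None,0) exec_start@3 write@6
I3 mul r2: issue@4 deps=(None,None) exec_start@4 write@6
I4 add r1: issue@5 deps=(2,2) exec_start@6 write@7
I5 add r4: issue@6 deps=(3,4) exec_start@7 write@8
I6 add r2: issue@7 deps=(4,None) exec_start@7 write@9

Answer: 3 4 6 6 7 8 9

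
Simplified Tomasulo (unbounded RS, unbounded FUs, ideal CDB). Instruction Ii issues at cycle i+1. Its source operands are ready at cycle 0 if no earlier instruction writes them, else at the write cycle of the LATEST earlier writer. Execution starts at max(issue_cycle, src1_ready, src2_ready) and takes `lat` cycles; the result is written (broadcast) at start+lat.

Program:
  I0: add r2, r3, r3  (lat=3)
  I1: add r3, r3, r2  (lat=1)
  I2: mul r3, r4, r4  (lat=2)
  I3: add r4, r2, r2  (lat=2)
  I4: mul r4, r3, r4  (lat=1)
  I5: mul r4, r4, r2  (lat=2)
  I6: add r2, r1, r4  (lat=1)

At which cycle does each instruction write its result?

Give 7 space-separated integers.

I0 add r2: issue@1 deps=(None,None) exec_start@1 write@4
I1 add r3: issue@2 deps=(None,0) exec_start@4 write@5
I2 mul r3: issue@3 deps=(None,None) exec_start@3 write@5
I3 add r4: issue@4 deps=(0,0) exec_start@4 write@6
I4 mul r4: issue@5 deps=(2,3) exec_start@6 write@7
I5 mul r4: issue@6 deps=(4,0) exec_start@7 write@9
I6 add r2: issue@7 deps=(None,5) exec_start@9 write@10

Answer: 4 5 5 6 7 9 10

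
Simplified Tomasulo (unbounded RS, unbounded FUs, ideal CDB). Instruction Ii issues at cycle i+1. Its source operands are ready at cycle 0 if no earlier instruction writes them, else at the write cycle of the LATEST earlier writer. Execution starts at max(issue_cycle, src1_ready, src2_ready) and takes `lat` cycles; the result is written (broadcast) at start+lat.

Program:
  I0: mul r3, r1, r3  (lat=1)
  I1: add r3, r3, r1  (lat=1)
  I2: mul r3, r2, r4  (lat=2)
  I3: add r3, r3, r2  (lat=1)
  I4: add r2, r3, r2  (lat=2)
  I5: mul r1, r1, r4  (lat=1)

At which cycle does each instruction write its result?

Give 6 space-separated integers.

Answer: 2 3 5 6 8 7

Derivation:
I0 mul r3: issue@1 deps=(None,None) exec_start@1 write@2
I1 add r3: issue@2 deps=(0,None) exec_start@2 write@3
I2 mul r3: issue@3 deps=(None,None) exec_start@3 write@5
I3 add r3: issue@4 deps=(2,None) exec_start@5 write@6
I4 add r2: issue@5 deps=(3,None) exec_start@6 write@8
I5 mul r1: issue@6 deps=(None,None) exec_start@6 write@7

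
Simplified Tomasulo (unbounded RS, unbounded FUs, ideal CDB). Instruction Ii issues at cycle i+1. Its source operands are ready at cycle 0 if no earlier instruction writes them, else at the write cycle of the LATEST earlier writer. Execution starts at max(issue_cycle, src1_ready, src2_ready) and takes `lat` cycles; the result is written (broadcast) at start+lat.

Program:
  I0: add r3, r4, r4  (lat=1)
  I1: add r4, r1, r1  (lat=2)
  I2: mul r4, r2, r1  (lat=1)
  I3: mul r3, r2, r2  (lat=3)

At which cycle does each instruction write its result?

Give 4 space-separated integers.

Answer: 2 4 4 7

Derivation:
I0 add r3: issue@1 deps=(None,None) exec_start@1 write@2
I1 add r4: issue@2 deps=(None,None) exec_start@2 write@4
I2 mul r4: issue@3 deps=(None,None) exec_start@3 write@4
I3 mul r3: issue@4 deps=(None,None) exec_start@4 write@7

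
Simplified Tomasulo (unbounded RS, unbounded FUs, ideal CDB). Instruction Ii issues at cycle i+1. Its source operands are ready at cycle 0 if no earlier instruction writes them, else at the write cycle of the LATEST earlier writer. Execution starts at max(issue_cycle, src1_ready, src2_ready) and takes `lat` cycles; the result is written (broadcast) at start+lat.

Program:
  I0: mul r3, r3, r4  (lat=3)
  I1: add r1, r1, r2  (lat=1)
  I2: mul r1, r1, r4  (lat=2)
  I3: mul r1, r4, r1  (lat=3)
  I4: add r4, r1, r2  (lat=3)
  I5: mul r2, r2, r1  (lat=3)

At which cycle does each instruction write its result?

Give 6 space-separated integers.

Answer: 4 3 5 8 11 11

Derivation:
I0 mul r3: issue@1 deps=(None,None) exec_start@1 write@4
I1 add r1: issue@2 deps=(None,None) exec_start@2 write@3
I2 mul r1: issue@3 deps=(1,None) exec_start@3 write@5
I3 mul r1: issue@4 deps=(None,2) exec_start@5 write@8
I4 add r4: issue@5 deps=(3,None) exec_start@8 write@11
I5 mul r2: issue@6 deps=(None,3) exec_start@8 write@11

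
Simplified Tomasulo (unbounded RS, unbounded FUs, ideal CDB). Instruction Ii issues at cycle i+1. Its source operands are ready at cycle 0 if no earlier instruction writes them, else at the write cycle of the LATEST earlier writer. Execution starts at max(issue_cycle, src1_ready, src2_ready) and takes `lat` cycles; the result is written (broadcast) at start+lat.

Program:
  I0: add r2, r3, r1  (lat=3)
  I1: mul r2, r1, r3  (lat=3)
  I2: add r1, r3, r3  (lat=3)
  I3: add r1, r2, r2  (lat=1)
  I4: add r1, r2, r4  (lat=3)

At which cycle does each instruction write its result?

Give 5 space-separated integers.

Answer: 4 5 6 6 8

Derivation:
I0 add r2: issue@1 deps=(None,None) exec_start@1 write@4
I1 mul r2: issue@2 deps=(None,None) exec_start@2 write@5
I2 add r1: issue@3 deps=(None,None) exec_start@3 write@6
I3 add r1: issue@4 deps=(1,1) exec_start@5 write@6
I4 add r1: issue@5 deps=(1,None) exec_start@5 write@8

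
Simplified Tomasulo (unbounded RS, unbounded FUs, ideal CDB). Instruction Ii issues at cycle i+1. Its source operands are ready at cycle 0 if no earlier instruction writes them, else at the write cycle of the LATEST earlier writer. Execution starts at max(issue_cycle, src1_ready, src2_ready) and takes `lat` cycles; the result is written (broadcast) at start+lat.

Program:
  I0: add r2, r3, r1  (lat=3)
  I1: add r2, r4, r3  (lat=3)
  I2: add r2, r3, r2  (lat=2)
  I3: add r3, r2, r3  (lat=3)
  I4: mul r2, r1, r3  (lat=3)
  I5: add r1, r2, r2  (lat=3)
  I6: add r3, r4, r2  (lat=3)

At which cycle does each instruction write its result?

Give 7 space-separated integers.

I0 add r2: issue@1 deps=(None,None) exec_start@1 write@4
I1 add r2: issue@2 deps=(None,None) exec_start@2 write@5
I2 add r2: issue@3 deps=(None,1) exec_start@5 write@7
I3 add r3: issue@4 deps=(2,None) exec_start@7 write@10
I4 mul r2: issue@5 deps=(None,3) exec_start@10 write@13
I5 add r1: issue@6 deps=(4,4) exec_start@13 write@16
I6 add r3: issue@7 deps=(None,4) exec_start@13 write@16

Answer: 4 5 7 10 13 16 16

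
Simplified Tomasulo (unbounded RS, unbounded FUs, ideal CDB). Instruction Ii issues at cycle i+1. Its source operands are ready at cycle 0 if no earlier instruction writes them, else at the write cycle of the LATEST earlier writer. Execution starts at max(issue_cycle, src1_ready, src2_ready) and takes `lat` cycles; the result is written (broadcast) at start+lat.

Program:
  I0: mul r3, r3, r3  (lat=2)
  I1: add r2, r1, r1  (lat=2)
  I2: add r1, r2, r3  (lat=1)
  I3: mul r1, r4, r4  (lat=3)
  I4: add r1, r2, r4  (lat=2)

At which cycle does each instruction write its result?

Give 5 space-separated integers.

I0 mul r3: issue@1 deps=(None,None) exec_start@1 write@3
I1 add r2: issue@2 deps=(None,None) exec_start@2 write@4
I2 add r1: issue@3 deps=(1,0) exec_start@4 write@5
I3 mul r1: issue@4 deps=(None,None) exec_start@4 write@7
I4 add r1: issue@5 deps=(1,None) exec_start@5 write@7

Answer: 3 4 5 7 7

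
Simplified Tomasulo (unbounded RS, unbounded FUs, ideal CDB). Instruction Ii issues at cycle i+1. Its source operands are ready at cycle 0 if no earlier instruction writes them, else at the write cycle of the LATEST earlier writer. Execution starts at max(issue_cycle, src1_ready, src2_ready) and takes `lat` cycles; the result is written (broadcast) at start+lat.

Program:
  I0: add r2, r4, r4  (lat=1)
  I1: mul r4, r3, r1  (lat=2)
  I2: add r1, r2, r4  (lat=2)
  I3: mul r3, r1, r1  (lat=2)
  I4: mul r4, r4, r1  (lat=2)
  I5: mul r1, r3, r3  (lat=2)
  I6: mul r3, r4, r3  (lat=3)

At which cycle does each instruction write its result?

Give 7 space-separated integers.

Answer: 2 4 6 8 8 10 11

Derivation:
I0 add r2: issue@1 deps=(None,None) exec_start@1 write@2
I1 mul r4: issue@2 deps=(None,None) exec_start@2 write@4
I2 add r1: issue@3 deps=(0,1) exec_start@4 write@6
I3 mul r3: issue@4 deps=(2,2) exec_start@6 write@8
I4 mul r4: issue@5 deps=(1,2) exec_start@6 write@8
I5 mul r1: issue@6 deps=(3,3) exec_start@8 write@10
I6 mul r3: issue@7 deps=(4,3) exec_start@8 write@11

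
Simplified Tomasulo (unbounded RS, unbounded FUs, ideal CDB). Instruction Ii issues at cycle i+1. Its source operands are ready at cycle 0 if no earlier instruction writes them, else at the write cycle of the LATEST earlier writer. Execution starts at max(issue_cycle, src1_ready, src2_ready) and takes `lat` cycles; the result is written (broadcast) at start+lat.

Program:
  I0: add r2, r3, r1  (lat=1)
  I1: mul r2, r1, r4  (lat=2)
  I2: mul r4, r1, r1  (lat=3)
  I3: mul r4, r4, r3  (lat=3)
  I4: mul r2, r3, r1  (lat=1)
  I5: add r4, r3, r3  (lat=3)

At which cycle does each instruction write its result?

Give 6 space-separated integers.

Answer: 2 4 6 9 6 9

Derivation:
I0 add r2: issue@1 deps=(None,None) exec_start@1 write@2
I1 mul r2: issue@2 deps=(None,None) exec_start@2 write@4
I2 mul r4: issue@3 deps=(None,None) exec_start@3 write@6
I3 mul r4: issue@4 deps=(2,None) exec_start@6 write@9
I4 mul r2: issue@5 deps=(None,None) exec_start@5 write@6
I5 add r4: issue@6 deps=(None,None) exec_start@6 write@9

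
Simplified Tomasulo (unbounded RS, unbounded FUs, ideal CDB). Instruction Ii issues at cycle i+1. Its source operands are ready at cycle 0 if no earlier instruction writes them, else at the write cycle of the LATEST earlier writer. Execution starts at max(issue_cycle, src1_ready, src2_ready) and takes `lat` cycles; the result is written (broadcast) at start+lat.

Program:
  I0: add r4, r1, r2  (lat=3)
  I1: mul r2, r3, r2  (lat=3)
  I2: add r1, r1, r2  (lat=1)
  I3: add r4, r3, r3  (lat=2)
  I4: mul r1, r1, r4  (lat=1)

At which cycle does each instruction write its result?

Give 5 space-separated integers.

I0 add r4: issue@1 deps=(None,None) exec_start@1 write@4
I1 mul r2: issue@2 deps=(None,None) exec_start@2 write@5
I2 add r1: issue@3 deps=(None,1) exec_start@5 write@6
I3 add r4: issue@4 deps=(None,None) exec_start@4 write@6
I4 mul r1: issue@5 deps=(2,3) exec_start@6 write@7

Answer: 4 5 6 6 7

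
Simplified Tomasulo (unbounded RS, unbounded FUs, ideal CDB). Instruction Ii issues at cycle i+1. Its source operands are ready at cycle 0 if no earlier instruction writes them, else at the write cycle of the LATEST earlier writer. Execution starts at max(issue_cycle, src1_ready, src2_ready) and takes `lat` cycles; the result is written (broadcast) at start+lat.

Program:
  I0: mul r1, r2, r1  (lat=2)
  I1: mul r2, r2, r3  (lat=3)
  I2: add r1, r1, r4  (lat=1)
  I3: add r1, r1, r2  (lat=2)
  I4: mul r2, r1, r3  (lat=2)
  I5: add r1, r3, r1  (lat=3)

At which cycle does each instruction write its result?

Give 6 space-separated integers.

Answer: 3 5 4 7 9 10

Derivation:
I0 mul r1: issue@1 deps=(None,None) exec_start@1 write@3
I1 mul r2: issue@2 deps=(None,None) exec_start@2 write@5
I2 add r1: issue@3 deps=(0,None) exec_start@3 write@4
I3 add r1: issue@4 deps=(2,1) exec_start@5 write@7
I4 mul r2: issue@5 deps=(3,None) exec_start@7 write@9
I5 add r1: issue@6 deps=(None,3) exec_start@7 write@10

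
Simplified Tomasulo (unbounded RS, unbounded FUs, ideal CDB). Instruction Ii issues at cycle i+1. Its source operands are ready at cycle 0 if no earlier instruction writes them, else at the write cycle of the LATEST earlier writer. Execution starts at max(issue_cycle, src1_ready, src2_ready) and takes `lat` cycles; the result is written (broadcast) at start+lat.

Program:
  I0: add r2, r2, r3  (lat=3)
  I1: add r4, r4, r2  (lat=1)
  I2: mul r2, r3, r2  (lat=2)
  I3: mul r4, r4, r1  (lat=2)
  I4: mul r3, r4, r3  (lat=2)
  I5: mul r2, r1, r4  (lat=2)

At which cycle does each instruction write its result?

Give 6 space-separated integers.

I0 add r2: issue@1 deps=(None,None) exec_start@1 write@4
I1 add r4: issue@2 deps=(None,0) exec_start@4 write@5
I2 mul r2: issue@3 deps=(None,0) exec_start@4 write@6
I3 mul r4: issue@4 deps=(1,None) exec_start@5 write@7
I4 mul r3: issue@5 deps=(3,None) exec_start@7 write@9
I5 mul r2: issue@6 deps=(None,3) exec_start@7 write@9

Answer: 4 5 6 7 9 9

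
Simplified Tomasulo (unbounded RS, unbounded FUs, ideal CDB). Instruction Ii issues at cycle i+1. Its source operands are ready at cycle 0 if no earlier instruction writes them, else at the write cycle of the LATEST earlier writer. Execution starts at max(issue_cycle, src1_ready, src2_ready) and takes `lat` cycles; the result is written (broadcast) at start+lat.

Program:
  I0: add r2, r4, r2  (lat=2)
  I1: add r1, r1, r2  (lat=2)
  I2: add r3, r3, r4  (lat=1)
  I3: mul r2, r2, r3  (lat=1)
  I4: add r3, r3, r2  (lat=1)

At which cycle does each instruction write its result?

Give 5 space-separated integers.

Answer: 3 5 4 5 6

Derivation:
I0 add r2: issue@1 deps=(None,None) exec_start@1 write@3
I1 add r1: issue@2 deps=(None,0) exec_start@3 write@5
I2 add r3: issue@3 deps=(None,None) exec_start@3 write@4
I3 mul r2: issue@4 deps=(0,2) exec_start@4 write@5
I4 add r3: issue@5 deps=(2,3) exec_start@5 write@6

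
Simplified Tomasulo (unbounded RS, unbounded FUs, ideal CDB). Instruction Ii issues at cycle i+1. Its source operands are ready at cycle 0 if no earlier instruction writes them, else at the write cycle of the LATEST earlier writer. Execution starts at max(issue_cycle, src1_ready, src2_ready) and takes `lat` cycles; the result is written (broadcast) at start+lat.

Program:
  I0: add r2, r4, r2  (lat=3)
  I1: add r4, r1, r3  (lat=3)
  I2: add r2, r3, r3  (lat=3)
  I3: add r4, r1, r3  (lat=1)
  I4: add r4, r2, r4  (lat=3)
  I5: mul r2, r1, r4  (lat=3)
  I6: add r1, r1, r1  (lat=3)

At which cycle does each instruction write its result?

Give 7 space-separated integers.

Answer: 4 5 6 5 9 12 10

Derivation:
I0 add r2: issue@1 deps=(None,None) exec_start@1 write@4
I1 add r4: issue@2 deps=(None,None) exec_start@2 write@5
I2 add r2: issue@3 deps=(None,None) exec_start@3 write@6
I3 add r4: issue@4 deps=(None,None) exec_start@4 write@5
I4 add r4: issue@5 deps=(2,3) exec_start@6 write@9
I5 mul r2: issue@6 deps=(None,4) exec_start@9 write@12
I6 add r1: issue@7 deps=(None,None) exec_start@7 write@10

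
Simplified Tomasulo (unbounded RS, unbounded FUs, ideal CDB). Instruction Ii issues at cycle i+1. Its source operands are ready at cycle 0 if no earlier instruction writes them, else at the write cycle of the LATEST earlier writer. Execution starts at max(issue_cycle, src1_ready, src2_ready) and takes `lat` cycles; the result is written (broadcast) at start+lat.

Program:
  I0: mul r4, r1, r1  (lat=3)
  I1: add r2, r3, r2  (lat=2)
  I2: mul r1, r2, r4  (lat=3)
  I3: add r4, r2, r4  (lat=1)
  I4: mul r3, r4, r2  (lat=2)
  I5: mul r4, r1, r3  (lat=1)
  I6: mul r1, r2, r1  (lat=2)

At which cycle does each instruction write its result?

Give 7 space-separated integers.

I0 mul r4: issue@1 deps=(None,None) exec_start@1 write@4
I1 add r2: issue@2 deps=(None,None) exec_start@2 write@4
I2 mul r1: issue@3 deps=(1,0) exec_start@4 write@7
I3 add r4: issue@4 deps=(1,0) exec_start@4 write@5
I4 mul r3: issue@5 deps=(3,1) exec_start@5 write@7
I5 mul r4: issue@6 deps=(2,4) exec_start@7 write@8
I6 mul r1: issue@7 deps=(1,2) exec_start@7 write@9

Answer: 4 4 7 5 7 8 9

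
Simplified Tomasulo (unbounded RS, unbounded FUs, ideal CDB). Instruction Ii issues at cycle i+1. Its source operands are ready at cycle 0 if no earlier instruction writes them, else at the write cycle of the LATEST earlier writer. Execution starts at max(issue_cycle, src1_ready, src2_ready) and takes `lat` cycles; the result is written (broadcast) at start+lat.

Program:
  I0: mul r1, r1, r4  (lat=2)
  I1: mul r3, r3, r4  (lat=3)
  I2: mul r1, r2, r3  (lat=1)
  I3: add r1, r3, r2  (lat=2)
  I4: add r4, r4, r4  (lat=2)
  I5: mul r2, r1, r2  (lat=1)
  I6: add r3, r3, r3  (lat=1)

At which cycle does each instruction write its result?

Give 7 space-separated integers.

Answer: 3 5 6 7 7 8 8

Derivation:
I0 mul r1: issue@1 deps=(None,None) exec_start@1 write@3
I1 mul r3: issue@2 deps=(None,None) exec_start@2 write@5
I2 mul r1: issue@3 deps=(None,1) exec_start@5 write@6
I3 add r1: issue@4 deps=(1,None) exec_start@5 write@7
I4 add r4: issue@5 deps=(None,None) exec_start@5 write@7
I5 mul r2: issue@6 deps=(3,None) exec_start@7 write@8
I6 add r3: issue@7 deps=(1,1) exec_start@7 write@8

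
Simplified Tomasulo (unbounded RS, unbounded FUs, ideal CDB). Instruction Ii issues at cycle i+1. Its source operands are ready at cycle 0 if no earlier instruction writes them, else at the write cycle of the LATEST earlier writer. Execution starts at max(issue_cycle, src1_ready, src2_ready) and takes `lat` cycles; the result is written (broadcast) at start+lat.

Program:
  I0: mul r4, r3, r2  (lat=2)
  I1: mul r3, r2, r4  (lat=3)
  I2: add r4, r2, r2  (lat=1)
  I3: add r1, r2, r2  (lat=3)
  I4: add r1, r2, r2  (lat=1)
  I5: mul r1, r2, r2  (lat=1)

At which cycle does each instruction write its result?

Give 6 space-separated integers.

Answer: 3 6 4 7 6 7

Derivation:
I0 mul r4: issue@1 deps=(None,None) exec_start@1 write@3
I1 mul r3: issue@2 deps=(None,0) exec_start@3 write@6
I2 add r4: issue@3 deps=(None,None) exec_start@3 write@4
I3 add r1: issue@4 deps=(None,None) exec_start@4 write@7
I4 add r1: issue@5 deps=(None,None) exec_start@5 write@6
I5 mul r1: issue@6 deps=(None,None) exec_start@6 write@7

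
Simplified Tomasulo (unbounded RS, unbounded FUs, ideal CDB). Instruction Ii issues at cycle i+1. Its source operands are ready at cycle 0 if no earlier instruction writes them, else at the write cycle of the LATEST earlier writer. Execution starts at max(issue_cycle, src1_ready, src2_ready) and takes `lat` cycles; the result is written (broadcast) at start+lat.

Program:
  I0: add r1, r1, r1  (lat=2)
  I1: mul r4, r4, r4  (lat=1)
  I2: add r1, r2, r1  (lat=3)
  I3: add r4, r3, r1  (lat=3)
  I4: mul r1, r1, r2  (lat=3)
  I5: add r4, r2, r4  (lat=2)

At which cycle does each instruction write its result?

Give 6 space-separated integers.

I0 add r1: issue@1 deps=(None,None) exec_start@1 write@3
I1 mul r4: issue@2 deps=(None,None) exec_start@2 write@3
I2 add r1: issue@3 deps=(None,0) exec_start@3 write@6
I3 add r4: issue@4 deps=(None,2) exec_start@6 write@9
I4 mul r1: issue@5 deps=(2,None) exec_start@6 write@9
I5 add r4: issue@6 deps=(None,3) exec_start@9 write@11

Answer: 3 3 6 9 9 11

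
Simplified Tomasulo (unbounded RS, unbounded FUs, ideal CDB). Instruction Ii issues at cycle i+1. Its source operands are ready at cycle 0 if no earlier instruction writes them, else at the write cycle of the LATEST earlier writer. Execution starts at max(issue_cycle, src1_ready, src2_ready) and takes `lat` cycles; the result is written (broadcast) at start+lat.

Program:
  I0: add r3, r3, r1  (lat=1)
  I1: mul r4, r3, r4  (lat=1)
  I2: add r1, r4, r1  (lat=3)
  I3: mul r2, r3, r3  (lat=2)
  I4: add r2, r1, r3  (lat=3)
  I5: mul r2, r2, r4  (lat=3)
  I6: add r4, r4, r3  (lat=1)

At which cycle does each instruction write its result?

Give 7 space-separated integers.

I0 add r3: issue@1 deps=(None,None) exec_start@1 write@2
I1 mul r4: issue@2 deps=(0,None) exec_start@2 write@3
I2 add r1: issue@3 deps=(1,None) exec_start@3 write@6
I3 mul r2: issue@4 deps=(0,0) exec_start@4 write@6
I4 add r2: issue@5 deps=(2,0) exec_start@6 write@9
I5 mul r2: issue@6 deps=(4,1) exec_start@9 write@12
I6 add r4: issue@7 deps=(1,0) exec_start@7 write@8

Answer: 2 3 6 6 9 12 8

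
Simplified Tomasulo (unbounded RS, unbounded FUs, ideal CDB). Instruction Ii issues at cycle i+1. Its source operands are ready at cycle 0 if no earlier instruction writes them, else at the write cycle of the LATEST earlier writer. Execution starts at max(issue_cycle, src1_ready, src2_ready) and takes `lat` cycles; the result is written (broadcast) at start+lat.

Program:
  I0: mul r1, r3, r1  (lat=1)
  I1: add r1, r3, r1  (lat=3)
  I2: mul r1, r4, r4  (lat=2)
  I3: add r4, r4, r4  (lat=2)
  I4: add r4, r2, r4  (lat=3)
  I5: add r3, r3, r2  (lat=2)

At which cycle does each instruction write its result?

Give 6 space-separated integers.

Answer: 2 5 5 6 9 8

Derivation:
I0 mul r1: issue@1 deps=(None,None) exec_start@1 write@2
I1 add r1: issue@2 deps=(None,0) exec_start@2 write@5
I2 mul r1: issue@3 deps=(None,None) exec_start@3 write@5
I3 add r4: issue@4 deps=(None,None) exec_start@4 write@6
I4 add r4: issue@5 deps=(None,3) exec_start@6 write@9
I5 add r3: issue@6 deps=(None,None) exec_start@6 write@8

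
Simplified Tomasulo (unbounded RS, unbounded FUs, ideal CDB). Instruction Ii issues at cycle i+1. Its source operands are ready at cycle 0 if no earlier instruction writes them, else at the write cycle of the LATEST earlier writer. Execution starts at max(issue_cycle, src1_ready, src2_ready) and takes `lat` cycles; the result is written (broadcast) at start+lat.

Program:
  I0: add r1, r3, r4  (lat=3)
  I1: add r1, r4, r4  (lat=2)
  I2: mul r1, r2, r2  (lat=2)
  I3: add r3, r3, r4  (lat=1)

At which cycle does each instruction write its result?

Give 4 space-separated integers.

I0 add r1: issue@1 deps=(None,None) exec_start@1 write@4
I1 add r1: issue@2 deps=(None,None) exec_start@2 write@4
I2 mul r1: issue@3 deps=(None,None) exec_start@3 write@5
I3 add r3: issue@4 deps=(None,None) exec_start@4 write@5

Answer: 4 4 5 5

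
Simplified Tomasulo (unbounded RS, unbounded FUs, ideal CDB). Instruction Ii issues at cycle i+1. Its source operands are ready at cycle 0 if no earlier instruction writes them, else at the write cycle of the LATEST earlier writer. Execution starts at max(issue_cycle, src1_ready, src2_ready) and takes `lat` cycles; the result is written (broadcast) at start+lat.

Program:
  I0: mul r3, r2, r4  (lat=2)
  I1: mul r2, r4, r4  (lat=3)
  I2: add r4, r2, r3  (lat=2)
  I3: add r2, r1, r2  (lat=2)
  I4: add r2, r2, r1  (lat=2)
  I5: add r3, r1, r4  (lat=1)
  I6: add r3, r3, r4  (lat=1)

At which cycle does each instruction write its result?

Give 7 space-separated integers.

I0 mul r3: issue@1 deps=(None,None) exec_start@1 write@3
I1 mul r2: issue@2 deps=(None,None) exec_start@2 write@5
I2 add r4: issue@3 deps=(1,0) exec_start@5 write@7
I3 add r2: issue@4 deps=(None,1) exec_start@5 write@7
I4 add r2: issue@5 deps=(3,None) exec_start@7 write@9
I5 add r3: issue@6 deps=(None,2) exec_start@7 write@8
I6 add r3: issue@7 deps=(5,2) exec_start@8 write@9

Answer: 3 5 7 7 9 8 9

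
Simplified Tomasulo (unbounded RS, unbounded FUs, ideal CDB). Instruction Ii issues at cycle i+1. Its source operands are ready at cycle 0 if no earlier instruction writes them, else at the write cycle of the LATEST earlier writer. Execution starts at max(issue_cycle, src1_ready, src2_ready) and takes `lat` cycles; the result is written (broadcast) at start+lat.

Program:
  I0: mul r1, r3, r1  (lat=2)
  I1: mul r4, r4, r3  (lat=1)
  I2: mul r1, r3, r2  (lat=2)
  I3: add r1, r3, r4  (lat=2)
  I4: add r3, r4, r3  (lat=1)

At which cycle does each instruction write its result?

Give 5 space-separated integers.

Answer: 3 3 5 6 6

Derivation:
I0 mul r1: issue@1 deps=(None,None) exec_start@1 write@3
I1 mul r4: issue@2 deps=(None,None) exec_start@2 write@3
I2 mul r1: issue@3 deps=(None,None) exec_start@3 write@5
I3 add r1: issue@4 deps=(None,1) exec_start@4 write@6
I4 add r3: issue@5 deps=(1,None) exec_start@5 write@6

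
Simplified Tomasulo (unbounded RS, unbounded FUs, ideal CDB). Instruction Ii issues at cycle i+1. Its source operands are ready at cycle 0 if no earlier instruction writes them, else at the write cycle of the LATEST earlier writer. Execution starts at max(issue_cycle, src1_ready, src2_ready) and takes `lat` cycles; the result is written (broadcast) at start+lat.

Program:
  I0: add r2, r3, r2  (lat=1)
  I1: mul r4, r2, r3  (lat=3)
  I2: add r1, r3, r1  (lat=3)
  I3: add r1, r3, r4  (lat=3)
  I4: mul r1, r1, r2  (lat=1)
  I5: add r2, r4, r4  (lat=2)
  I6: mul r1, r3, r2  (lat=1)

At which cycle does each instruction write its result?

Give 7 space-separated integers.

I0 add r2: issue@1 deps=(None,None) exec_start@1 write@2
I1 mul r4: issue@2 deps=(0,None) exec_start@2 write@5
I2 add r1: issue@3 deps=(None,None) exec_start@3 write@6
I3 add r1: issue@4 deps=(None,1) exec_start@5 write@8
I4 mul r1: issue@5 deps=(3,0) exec_start@8 write@9
I5 add r2: issue@6 deps=(1,1) exec_start@6 write@8
I6 mul r1: issue@7 deps=(None,5) exec_start@8 write@9

Answer: 2 5 6 8 9 8 9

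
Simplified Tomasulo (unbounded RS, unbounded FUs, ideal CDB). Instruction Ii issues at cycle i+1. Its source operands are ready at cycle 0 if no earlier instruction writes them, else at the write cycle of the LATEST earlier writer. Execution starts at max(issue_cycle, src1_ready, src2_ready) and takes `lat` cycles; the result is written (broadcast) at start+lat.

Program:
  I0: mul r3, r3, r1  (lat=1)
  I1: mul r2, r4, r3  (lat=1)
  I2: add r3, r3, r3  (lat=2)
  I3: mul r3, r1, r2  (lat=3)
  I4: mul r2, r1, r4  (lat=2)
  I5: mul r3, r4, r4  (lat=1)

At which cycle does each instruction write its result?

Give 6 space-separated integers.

I0 mul r3: issue@1 deps=(None,None) exec_start@1 write@2
I1 mul r2: issue@2 deps=(None,0) exec_start@2 write@3
I2 add r3: issue@3 deps=(0,0) exec_start@3 write@5
I3 mul r3: issue@4 deps=(None,1) exec_start@4 write@7
I4 mul r2: issue@5 deps=(None,None) exec_start@5 write@7
I5 mul r3: issue@6 deps=(None,None) exec_start@6 write@7

Answer: 2 3 5 7 7 7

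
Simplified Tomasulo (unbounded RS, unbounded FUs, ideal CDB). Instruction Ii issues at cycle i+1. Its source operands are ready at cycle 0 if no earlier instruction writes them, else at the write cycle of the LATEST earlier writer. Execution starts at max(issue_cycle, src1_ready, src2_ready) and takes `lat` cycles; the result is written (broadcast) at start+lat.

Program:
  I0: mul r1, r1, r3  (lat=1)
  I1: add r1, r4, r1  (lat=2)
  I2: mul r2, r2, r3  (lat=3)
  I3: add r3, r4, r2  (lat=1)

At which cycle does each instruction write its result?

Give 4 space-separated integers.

Answer: 2 4 6 7

Derivation:
I0 mul r1: issue@1 deps=(None,None) exec_start@1 write@2
I1 add r1: issue@2 deps=(None,0) exec_start@2 write@4
I2 mul r2: issue@3 deps=(None,None) exec_start@3 write@6
I3 add r3: issue@4 deps=(None,2) exec_start@6 write@7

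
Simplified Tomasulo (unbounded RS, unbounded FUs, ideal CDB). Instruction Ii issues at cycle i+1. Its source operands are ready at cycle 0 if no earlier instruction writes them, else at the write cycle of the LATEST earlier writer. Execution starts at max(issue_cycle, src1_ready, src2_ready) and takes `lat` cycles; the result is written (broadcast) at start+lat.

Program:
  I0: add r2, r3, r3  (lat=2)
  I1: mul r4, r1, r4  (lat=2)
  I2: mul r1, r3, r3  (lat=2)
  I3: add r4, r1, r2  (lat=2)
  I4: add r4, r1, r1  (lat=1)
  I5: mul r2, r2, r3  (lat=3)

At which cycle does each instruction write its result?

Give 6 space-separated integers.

I0 add r2: issue@1 deps=(None,None) exec_start@1 write@3
I1 mul r4: issue@2 deps=(None,None) exec_start@2 write@4
I2 mul r1: issue@3 deps=(None,None) exec_start@3 write@5
I3 add r4: issue@4 deps=(2,0) exec_start@5 write@7
I4 add r4: issue@5 deps=(2,2) exec_start@5 write@6
I5 mul r2: issue@6 deps=(0,None) exec_start@6 write@9

Answer: 3 4 5 7 6 9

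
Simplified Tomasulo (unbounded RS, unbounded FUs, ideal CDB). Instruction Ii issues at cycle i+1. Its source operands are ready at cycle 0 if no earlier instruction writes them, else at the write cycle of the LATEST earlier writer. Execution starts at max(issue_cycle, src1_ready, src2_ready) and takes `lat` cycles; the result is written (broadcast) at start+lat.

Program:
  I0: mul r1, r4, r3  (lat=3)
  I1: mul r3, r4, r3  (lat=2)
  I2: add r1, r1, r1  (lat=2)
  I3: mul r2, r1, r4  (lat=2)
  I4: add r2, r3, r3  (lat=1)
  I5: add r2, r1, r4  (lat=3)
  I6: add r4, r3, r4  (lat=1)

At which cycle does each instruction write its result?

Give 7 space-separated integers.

I0 mul r1: issue@1 deps=(None,None) exec_start@1 write@4
I1 mul r3: issue@2 deps=(None,None) exec_start@2 write@4
I2 add r1: issue@3 deps=(0,0) exec_start@4 write@6
I3 mul r2: issue@4 deps=(2,None) exec_start@6 write@8
I4 add r2: issue@5 deps=(1,1) exec_start@5 write@6
I5 add r2: issue@6 deps=(2,None) exec_start@6 write@9
I6 add r4: issue@7 deps=(1,None) exec_start@7 write@8

Answer: 4 4 6 8 6 9 8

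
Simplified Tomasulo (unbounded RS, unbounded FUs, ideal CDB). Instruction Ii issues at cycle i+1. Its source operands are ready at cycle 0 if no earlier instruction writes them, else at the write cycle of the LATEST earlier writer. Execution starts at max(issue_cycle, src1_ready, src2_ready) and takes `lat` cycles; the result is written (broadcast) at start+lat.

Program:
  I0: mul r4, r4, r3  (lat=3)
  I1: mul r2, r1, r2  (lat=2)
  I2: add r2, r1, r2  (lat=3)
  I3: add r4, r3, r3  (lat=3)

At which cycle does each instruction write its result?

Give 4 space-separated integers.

Answer: 4 4 7 7

Derivation:
I0 mul r4: issue@1 deps=(None,None) exec_start@1 write@4
I1 mul r2: issue@2 deps=(None,None) exec_start@2 write@4
I2 add r2: issue@3 deps=(None,1) exec_start@4 write@7
I3 add r4: issue@4 deps=(None,None) exec_start@4 write@7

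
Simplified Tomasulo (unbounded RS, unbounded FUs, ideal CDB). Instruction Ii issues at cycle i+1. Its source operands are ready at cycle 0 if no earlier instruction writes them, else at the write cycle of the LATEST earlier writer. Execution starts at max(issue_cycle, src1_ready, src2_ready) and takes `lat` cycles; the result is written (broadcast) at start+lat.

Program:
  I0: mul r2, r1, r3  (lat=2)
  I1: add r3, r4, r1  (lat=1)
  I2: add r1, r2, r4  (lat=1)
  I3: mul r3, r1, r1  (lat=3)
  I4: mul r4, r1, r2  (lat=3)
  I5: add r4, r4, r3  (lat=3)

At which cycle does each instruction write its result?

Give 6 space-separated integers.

I0 mul r2: issue@1 deps=(None,None) exec_start@1 write@3
I1 add r3: issue@2 deps=(None,None) exec_start@2 write@3
I2 add r1: issue@3 deps=(0,None) exec_start@3 write@4
I3 mul r3: issue@4 deps=(2,2) exec_start@4 write@7
I4 mul r4: issue@5 deps=(2,0) exec_start@5 write@8
I5 add r4: issue@6 deps=(4,3) exec_start@8 write@11

Answer: 3 3 4 7 8 11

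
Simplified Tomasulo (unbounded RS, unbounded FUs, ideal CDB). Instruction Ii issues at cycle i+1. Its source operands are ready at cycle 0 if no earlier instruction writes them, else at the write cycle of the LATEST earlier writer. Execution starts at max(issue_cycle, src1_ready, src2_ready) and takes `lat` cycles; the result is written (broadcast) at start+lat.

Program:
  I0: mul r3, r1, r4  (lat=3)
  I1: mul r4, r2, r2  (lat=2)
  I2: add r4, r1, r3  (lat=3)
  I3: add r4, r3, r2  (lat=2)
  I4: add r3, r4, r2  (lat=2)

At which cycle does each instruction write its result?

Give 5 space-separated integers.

I0 mul r3: issue@1 deps=(None,None) exec_start@1 write@4
I1 mul r4: issue@2 deps=(None,None) exec_start@2 write@4
I2 add r4: issue@3 deps=(None,0) exec_start@4 write@7
I3 add r4: issue@4 deps=(0,None) exec_start@4 write@6
I4 add r3: issue@5 deps=(3,None) exec_start@6 write@8

Answer: 4 4 7 6 8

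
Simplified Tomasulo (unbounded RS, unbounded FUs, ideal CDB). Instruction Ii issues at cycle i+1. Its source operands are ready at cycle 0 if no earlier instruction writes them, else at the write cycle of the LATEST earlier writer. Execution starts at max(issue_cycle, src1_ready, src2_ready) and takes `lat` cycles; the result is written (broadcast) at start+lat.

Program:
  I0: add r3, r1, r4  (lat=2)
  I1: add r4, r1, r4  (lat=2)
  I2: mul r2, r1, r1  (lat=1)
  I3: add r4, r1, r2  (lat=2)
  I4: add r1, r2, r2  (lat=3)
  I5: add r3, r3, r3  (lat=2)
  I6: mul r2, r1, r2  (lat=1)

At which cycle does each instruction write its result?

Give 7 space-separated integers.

Answer: 3 4 4 6 8 8 9

Derivation:
I0 add r3: issue@1 deps=(None,None) exec_start@1 write@3
I1 add r4: issue@2 deps=(None,None) exec_start@2 write@4
I2 mul r2: issue@3 deps=(None,None) exec_start@3 write@4
I3 add r4: issue@4 deps=(None,2) exec_start@4 write@6
I4 add r1: issue@5 deps=(2,2) exec_start@5 write@8
I5 add r3: issue@6 deps=(0,0) exec_start@6 write@8
I6 mul r2: issue@7 deps=(4,2) exec_start@8 write@9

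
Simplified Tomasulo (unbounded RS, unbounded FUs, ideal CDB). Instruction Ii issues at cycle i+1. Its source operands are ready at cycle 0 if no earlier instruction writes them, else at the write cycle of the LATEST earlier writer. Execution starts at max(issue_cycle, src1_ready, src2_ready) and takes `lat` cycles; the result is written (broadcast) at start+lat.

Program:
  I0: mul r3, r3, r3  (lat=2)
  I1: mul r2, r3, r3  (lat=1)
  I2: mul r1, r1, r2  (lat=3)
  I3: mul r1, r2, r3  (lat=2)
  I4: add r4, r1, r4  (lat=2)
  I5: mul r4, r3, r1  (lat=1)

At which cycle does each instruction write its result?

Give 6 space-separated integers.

I0 mul r3: issue@1 deps=(None,None) exec_start@1 write@3
I1 mul r2: issue@2 deps=(0,0) exec_start@3 write@4
I2 mul r1: issue@3 deps=(None,1) exec_start@4 write@7
I3 mul r1: issue@4 deps=(1,0) exec_start@4 write@6
I4 add r4: issue@5 deps=(3,None) exec_start@6 write@8
I5 mul r4: issue@6 deps=(0,3) exec_start@6 write@7

Answer: 3 4 7 6 8 7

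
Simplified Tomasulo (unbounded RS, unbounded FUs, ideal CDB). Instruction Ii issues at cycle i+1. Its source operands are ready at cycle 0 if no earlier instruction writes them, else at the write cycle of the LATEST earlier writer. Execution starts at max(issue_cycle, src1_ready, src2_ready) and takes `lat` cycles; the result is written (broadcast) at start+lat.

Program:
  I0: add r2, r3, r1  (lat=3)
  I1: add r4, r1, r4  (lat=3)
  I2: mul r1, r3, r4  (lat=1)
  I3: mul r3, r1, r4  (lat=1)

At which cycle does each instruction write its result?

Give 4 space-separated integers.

I0 add r2: issue@1 deps=(None,None) exec_start@1 write@4
I1 add r4: issue@2 deps=(None,None) exec_start@2 write@5
I2 mul r1: issue@3 deps=(None,1) exec_start@5 write@6
I3 mul r3: issue@4 deps=(2,1) exec_start@6 write@7

Answer: 4 5 6 7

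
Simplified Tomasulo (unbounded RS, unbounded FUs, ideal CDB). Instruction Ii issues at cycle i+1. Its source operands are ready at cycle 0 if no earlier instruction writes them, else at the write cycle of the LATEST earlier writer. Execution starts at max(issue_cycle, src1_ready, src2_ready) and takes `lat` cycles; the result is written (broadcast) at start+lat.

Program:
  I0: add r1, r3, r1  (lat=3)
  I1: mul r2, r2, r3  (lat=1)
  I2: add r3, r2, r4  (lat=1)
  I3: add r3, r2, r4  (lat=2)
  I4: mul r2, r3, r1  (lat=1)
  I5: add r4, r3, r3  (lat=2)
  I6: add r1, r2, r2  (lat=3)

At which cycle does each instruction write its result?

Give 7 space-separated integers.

Answer: 4 3 4 6 7 8 10

Derivation:
I0 add r1: issue@1 deps=(None,None) exec_start@1 write@4
I1 mul r2: issue@2 deps=(None,None) exec_start@2 write@3
I2 add r3: issue@3 deps=(1,None) exec_start@3 write@4
I3 add r3: issue@4 deps=(1,None) exec_start@4 write@6
I4 mul r2: issue@5 deps=(3,0) exec_start@6 write@7
I5 add r4: issue@6 deps=(3,3) exec_start@6 write@8
I6 add r1: issue@7 deps=(4,4) exec_start@7 write@10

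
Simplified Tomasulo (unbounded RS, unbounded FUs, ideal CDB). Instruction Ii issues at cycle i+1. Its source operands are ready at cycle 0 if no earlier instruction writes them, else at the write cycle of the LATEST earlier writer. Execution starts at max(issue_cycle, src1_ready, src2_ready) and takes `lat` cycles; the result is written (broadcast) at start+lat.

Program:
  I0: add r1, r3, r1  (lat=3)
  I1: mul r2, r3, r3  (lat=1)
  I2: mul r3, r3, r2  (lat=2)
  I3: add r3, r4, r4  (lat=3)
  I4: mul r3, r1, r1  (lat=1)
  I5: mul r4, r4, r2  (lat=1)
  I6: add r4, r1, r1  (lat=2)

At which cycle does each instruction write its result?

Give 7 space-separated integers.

I0 add r1: issue@1 deps=(None,None) exec_start@1 write@4
I1 mul r2: issue@2 deps=(None,None) exec_start@2 write@3
I2 mul r3: issue@3 deps=(None,1) exec_start@3 write@5
I3 add r3: issue@4 deps=(None,None) exec_start@4 write@7
I4 mul r3: issue@5 deps=(0,0) exec_start@5 write@6
I5 mul r4: issue@6 deps=(None,1) exec_start@6 write@7
I6 add r4: issue@7 deps=(0,0) exec_start@7 write@9

Answer: 4 3 5 7 6 7 9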